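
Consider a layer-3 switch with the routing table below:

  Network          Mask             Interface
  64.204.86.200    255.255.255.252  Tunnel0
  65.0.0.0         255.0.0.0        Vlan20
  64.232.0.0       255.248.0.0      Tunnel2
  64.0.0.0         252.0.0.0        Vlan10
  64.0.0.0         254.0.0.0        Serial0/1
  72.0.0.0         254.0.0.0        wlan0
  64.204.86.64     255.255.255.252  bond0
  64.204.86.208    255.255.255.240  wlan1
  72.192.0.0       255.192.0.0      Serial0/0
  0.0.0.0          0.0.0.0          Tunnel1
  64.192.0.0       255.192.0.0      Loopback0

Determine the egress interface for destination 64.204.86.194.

Loopback0

Routes whose prefix contains 64.204.86.194:
  0.0.0.0/0 (default, matches everything) -> Tunnel1
  64.0.0.0/6 (64.0.0.0 - 67.255.255.255) -> Vlan10
  64.0.0.0/7 (64.0.0.0 - 65.255.255.255) -> Serial0/1
  64.192.0.0/10 (64.192.0.0 - 64.255.255.255) -> Loopback0
More-specific entries that do NOT match:
  64.204.86.200/30 (64.204.86.200 - 64.204.86.203) does not contain 64.204.86.194
  64.204.86.64/30 (64.204.86.64 - 64.204.86.67) does not contain 64.204.86.194
  64.204.86.208/28 (64.204.86.208 - 64.204.86.223) does not contain 64.204.86.194
  64.232.0.0/13 (64.232.0.0 - 64.239.255.255) does not contain 64.204.86.194
Longest matching prefix is /10 -> interface Loopback0.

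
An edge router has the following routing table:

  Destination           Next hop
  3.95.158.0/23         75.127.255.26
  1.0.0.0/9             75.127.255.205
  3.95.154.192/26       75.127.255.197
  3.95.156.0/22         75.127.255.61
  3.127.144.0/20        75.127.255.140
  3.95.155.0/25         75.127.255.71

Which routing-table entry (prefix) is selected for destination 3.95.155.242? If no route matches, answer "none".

3.95.155.242 is outside every listed prefix and there is no default route.

none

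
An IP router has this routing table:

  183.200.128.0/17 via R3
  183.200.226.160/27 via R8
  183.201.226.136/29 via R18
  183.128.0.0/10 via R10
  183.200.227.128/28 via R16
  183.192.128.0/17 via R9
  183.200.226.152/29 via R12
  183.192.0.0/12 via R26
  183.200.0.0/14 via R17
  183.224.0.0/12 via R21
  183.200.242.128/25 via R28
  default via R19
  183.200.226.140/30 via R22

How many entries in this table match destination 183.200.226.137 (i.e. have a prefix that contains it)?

Prefixes containing 183.200.226.137:
  0.0.0.0/0 (default, matches everything)
  183.192.0.0/12 (183.192.0.0 - 183.207.255.255)
  183.200.0.0/14 (183.200.0.0 - 183.203.255.255)
  183.200.128.0/17 (183.200.128.0 - 183.200.255.255)
Total matching entries: 4.

4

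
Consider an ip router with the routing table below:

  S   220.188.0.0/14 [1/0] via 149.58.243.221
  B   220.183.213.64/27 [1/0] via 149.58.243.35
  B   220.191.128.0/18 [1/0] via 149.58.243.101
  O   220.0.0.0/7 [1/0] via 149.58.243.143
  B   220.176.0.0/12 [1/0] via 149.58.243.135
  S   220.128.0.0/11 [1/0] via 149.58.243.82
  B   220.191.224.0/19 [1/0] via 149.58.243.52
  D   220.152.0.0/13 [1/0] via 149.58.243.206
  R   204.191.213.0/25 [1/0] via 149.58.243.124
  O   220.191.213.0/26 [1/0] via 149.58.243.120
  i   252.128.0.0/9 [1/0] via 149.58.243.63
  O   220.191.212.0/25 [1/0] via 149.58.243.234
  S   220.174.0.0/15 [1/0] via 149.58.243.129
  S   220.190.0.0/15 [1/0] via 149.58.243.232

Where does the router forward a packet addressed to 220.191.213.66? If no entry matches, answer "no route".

Routes whose prefix contains 220.191.213.66:
  220.0.0.0/7 (220.0.0.0 - 221.255.255.255) -> 149.58.243.143
  220.176.0.0/12 (220.176.0.0 - 220.191.255.255) -> 149.58.243.135
  220.188.0.0/14 (220.188.0.0 - 220.191.255.255) -> 149.58.243.221
  220.190.0.0/15 (220.190.0.0 - 220.191.255.255) -> 149.58.243.232
More-specific entries that do NOT match:
  220.183.213.64/27 (220.183.213.64 - 220.183.213.95) does not contain 220.191.213.66
  220.191.213.0/26 (220.191.213.0 - 220.191.213.63) does not contain 220.191.213.66
  204.191.213.0/25 (204.191.213.0 - 204.191.213.127) does not contain 220.191.213.66
  220.191.212.0/25 (220.191.212.0 - 220.191.212.127) does not contain 220.191.213.66
  220.191.224.0/19 (220.191.224.0 - 220.191.255.255) does not contain 220.191.213.66
  220.191.128.0/18 (220.191.128.0 - 220.191.191.255) does not contain 220.191.213.66
Longest matching prefix is /15 -> next hop 149.58.243.232.

149.58.243.232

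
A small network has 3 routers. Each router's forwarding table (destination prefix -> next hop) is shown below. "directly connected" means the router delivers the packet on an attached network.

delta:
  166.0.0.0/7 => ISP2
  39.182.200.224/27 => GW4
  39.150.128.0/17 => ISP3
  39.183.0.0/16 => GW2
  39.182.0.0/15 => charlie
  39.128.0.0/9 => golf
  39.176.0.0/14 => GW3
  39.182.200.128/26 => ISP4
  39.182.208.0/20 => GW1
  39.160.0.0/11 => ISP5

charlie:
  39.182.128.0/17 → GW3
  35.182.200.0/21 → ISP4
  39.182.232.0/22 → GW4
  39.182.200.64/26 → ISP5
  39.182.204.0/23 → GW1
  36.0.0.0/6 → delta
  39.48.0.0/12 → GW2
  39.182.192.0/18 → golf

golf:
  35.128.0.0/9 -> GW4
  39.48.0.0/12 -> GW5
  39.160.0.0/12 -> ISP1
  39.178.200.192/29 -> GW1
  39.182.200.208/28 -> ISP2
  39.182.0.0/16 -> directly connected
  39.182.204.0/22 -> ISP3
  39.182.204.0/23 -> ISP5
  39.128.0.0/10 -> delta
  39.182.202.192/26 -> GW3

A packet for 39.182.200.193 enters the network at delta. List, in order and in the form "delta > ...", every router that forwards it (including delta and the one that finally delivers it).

delta > charlie > golf

At delta: longest match for 39.182.200.193 is 39.182.0.0/15 -> charlie
At charlie: longest match for 39.182.200.193 is 39.182.192.0/18 -> golf
At golf: longest match for 39.182.200.193 is 39.182.0.0/16 -> directly connected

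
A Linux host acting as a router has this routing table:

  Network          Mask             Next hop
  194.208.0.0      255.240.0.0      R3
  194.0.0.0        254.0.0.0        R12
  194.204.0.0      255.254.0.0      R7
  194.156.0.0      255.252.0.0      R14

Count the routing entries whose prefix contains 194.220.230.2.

Prefixes containing 194.220.230.2:
  194.0.0.0/7 (194.0.0.0 - 195.255.255.255)
  194.208.0.0/12 (194.208.0.0 - 194.223.255.255)
Total matching entries: 2.

2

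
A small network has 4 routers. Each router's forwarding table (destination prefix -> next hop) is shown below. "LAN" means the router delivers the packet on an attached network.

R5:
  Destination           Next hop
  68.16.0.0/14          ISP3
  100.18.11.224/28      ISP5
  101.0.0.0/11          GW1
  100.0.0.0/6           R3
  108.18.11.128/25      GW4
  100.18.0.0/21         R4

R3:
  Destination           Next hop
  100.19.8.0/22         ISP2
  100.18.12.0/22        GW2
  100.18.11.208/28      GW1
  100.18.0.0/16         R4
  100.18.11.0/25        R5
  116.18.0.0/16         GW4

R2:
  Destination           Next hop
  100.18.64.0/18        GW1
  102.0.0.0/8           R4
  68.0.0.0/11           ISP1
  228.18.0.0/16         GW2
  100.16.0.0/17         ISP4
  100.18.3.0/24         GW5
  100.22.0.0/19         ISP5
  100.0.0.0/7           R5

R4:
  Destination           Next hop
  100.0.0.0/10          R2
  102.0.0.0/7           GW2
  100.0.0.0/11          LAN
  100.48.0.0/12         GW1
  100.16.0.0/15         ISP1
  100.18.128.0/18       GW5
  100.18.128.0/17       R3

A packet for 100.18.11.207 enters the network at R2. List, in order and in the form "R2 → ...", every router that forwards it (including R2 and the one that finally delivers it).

At R2: longest match for 100.18.11.207 is 100.0.0.0/7 -> R5
At R5: longest match for 100.18.11.207 is 100.0.0.0/6 -> R3
At R3: longest match for 100.18.11.207 is 100.18.0.0/16 -> R4
At R4: longest match for 100.18.11.207 is 100.0.0.0/11 -> LAN

R2 → R5 → R3 → R4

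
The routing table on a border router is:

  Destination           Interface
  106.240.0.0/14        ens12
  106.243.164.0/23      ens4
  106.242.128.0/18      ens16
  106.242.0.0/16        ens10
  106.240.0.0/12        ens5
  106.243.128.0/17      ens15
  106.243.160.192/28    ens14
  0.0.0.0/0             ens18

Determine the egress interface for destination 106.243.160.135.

ens15

Routes whose prefix contains 106.243.160.135:
  0.0.0.0/0 (default, matches everything) -> ens18
  106.240.0.0/12 (106.240.0.0 - 106.255.255.255) -> ens5
  106.240.0.0/14 (106.240.0.0 - 106.243.255.255) -> ens12
  106.243.128.0/17 (106.243.128.0 - 106.243.255.255) -> ens15
More-specific entries that do NOT match:
  106.243.160.192/28 (106.243.160.192 - 106.243.160.207) does not contain 106.243.160.135
  106.243.164.0/23 (106.243.164.0 - 106.243.165.255) does not contain 106.243.160.135
  106.242.128.0/18 (106.242.128.0 - 106.242.191.255) does not contain 106.243.160.135
Longest matching prefix is /17 -> interface ens15.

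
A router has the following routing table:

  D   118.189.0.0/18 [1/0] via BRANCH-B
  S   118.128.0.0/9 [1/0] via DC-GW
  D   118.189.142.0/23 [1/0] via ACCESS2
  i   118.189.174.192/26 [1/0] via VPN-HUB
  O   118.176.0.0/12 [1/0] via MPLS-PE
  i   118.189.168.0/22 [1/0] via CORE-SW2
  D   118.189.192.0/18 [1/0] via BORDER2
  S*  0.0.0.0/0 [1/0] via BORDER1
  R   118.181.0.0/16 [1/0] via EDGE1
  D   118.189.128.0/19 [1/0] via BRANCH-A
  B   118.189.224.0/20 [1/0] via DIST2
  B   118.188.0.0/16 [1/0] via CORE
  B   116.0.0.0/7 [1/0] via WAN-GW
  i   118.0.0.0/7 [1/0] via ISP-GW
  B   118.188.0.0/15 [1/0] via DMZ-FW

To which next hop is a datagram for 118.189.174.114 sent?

DMZ-FW

Routes whose prefix contains 118.189.174.114:
  0.0.0.0/0 (default, matches everything) -> BORDER1
  118.0.0.0/7 (118.0.0.0 - 119.255.255.255) -> ISP-GW
  118.128.0.0/9 (118.128.0.0 - 118.255.255.255) -> DC-GW
  118.176.0.0/12 (118.176.0.0 - 118.191.255.255) -> MPLS-PE
  118.188.0.0/15 (118.188.0.0 - 118.189.255.255) -> DMZ-FW
More-specific entries that do NOT match:
  118.189.174.192/26 (118.189.174.192 - 118.189.174.255) does not contain 118.189.174.114
  118.189.142.0/23 (118.189.142.0 - 118.189.143.255) does not contain 118.189.174.114
  118.189.168.0/22 (118.189.168.0 - 118.189.171.255) does not contain 118.189.174.114
  118.189.224.0/20 (118.189.224.0 - 118.189.239.255) does not contain 118.189.174.114
  118.189.128.0/19 (118.189.128.0 - 118.189.159.255) does not contain 118.189.174.114
  118.189.0.0/18 (118.189.0.0 - 118.189.63.255) does not contain 118.189.174.114
  118.189.192.0/18 (118.189.192.0 - 118.189.255.255) does not contain 118.189.174.114
  118.181.0.0/16 (118.181.0.0 - 118.181.255.255) does not contain 118.189.174.114
  118.188.0.0/16 (118.188.0.0 - 118.188.255.255) does not contain 118.189.174.114
Longest matching prefix is /15 -> next hop DMZ-FW.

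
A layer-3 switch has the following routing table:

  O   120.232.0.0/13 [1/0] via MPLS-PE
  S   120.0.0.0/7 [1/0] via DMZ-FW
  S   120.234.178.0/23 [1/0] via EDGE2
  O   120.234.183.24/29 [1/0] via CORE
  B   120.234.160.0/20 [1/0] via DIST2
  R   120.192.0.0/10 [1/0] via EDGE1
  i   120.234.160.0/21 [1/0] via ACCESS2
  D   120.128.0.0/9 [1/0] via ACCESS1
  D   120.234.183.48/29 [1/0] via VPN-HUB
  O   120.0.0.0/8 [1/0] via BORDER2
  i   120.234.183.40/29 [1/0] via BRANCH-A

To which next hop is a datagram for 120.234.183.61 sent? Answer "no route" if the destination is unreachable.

Routes whose prefix contains 120.234.183.61:
  120.0.0.0/7 (120.0.0.0 - 121.255.255.255) -> DMZ-FW
  120.0.0.0/8 (120.0.0.0 - 120.255.255.255) -> BORDER2
  120.128.0.0/9 (120.128.0.0 - 120.255.255.255) -> ACCESS1
  120.192.0.0/10 (120.192.0.0 - 120.255.255.255) -> EDGE1
  120.232.0.0/13 (120.232.0.0 - 120.239.255.255) -> MPLS-PE
More-specific entries that do NOT match:
  120.234.183.24/29 (120.234.183.24 - 120.234.183.31) does not contain 120.234.183.61
  120.234.183.48/29 (120.234.183.48 - 120.234.183.55) does not contain 120.234.183.61
  120.234.183.40/29 (120.234.183.40 - 120.234.183.47) does not contain 120.234.183.61
  120.234.178.0/23 (120.234.178.0 - 120.234.179.255) does not contain 120.234.183.61
  120.234.160.0/21 (120.234.160.0 - 120.234.167.255) does not contain 120.234.183.61
  120.234.160.0/20 (120.234.160.0 - 120.234.175.255) does not contain 120.234.183.61
Longest matching prefix is /13 -> next hop MPLS-PE.

MPLS-PE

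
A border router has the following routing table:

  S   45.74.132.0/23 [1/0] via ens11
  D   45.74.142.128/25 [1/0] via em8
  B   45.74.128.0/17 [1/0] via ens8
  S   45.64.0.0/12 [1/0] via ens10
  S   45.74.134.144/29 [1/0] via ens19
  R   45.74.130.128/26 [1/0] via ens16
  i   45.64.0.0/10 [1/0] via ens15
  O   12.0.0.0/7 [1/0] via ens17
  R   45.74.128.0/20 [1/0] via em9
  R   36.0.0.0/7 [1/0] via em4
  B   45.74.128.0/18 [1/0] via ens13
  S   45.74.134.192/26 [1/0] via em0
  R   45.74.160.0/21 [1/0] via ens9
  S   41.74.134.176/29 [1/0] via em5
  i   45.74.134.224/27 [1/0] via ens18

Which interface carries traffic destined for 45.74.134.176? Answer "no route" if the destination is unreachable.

Routes whose prefix contains 45.74.134.176:
  45.64.0.0/10 (45.64.0.0 - 45.127.255.255) -> ens15
  45.64.0.0/12 (45.64.0.0 - 45.79.255.255) -> ens10
  45.74.128.0/17 (45.74.128.0 - 45.74.255.255) -> ens8
  45.74.128.0/18 (45.74.128.0 - 45.74.191.255) -> ens13
  45.74.128.0/20 (45.74.128.0 - 45.74.143.255) -> em9
More-specific entries that do NOT match:
  45.74.134.144/29 (45.74.134.144 - 45.74.134.151) does not contain 45.74.134.176
  41.74.134.176/29 (41.74.134.176 - 41.74.134.183) does not contain 45.74.134.176
  45.74.134.224/27 (45.74.134.224 - 45.74.134.255) does not contain 45.74.134.176
  45.74.130.128/26 (45.74.130.128 - 45.74.130.191) does not contain 45.74.134.176
  45.74.134.192/26 (45.74.134.192 - 45.74.134.255) does not contain 45.74.134.176
  45.74.142.128/25 (45.74.142.128 - 45.74.142.255) does not contain 45.74.134.176
  45.74.132.0/23 (45.74.132.0 - 45.74.133.255) does not contain 45.74.134.176
  45.74.160.0/21 (45.74.160.0 - 45.74.167.255) does not contain 45.74.134.176
Longest matching prefix is /20 -> interface em9.

em9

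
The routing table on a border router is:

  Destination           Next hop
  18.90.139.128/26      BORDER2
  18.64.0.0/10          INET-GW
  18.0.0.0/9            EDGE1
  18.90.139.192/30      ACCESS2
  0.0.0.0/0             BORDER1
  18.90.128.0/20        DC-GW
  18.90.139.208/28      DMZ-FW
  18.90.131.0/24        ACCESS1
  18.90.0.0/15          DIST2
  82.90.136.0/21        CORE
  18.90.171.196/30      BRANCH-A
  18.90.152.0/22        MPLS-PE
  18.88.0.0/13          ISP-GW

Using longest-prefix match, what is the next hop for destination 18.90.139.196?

Routes whose prefix contains 18.90.139.196:
  0.0.0.0/0 (default, matches everything) -> BORDER1
  18.0.0.0/9 (18.0.0.0 - 18.127.255.255) -> EDGE1
  18.64.0.0/10 (18.64.0.0 - 18.127.255.255) -> INET-GW
  18.88.0.0/13 (18.88.0.0 - 18.95.255.255) -> ISP-GW
  18.90.0.0/15 (18.90.0.0 - 18.91.255.255) -> DIST2
  18.90.128.0/20 (18.90.128.0 - 18.90.143.255) -> DC-GW
More-specific entries that do NOT match:
  18.90.139.192/30 (18.90.139.192 - 18.90.139.195) does not contain 18.90.139.196
  18.90.171.196/30 (18.90.171.196 - 18.90.171.199) does not contain 18.90.139.196
  18.90.139.208/28 (18.90.139.208 - 18.90.139.223) does not contain 18.90.139.196
  18.90.139.128/26 (18.90.139.128 - 18.90.139.191) does not contain 18.90.139.196
  18.90.131.0/24 (18.90.131.0 - 18.90.131.255) does not contain 18.90.139.196
  18.90.152.0/22 (18.90.152.0 - 18.90.155.255) does not contain 18.90.139.196
  82.90.136.0/21 (82.90.136.0 - 82.90.143.255) does not contain 18.90.139.196
Longest matching prefix is /20 -> next hop DC-GW.

DC-GW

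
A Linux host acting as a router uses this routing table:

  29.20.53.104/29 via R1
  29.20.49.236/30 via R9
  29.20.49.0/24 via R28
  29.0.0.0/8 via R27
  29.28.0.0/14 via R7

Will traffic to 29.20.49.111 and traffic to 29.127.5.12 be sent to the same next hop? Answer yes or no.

29.20.49.111: longest match 29.20.49.0/24 -> R28
29.127.5.12: longest match 29.0.0.0/8 -> R27

no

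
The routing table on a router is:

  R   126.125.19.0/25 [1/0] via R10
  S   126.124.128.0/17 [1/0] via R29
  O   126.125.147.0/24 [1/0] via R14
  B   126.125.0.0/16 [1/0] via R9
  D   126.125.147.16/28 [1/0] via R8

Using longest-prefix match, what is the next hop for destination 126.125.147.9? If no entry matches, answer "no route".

R14

Routes whose prefix contains 126.125.147.9:
  126.125.0.0/16 (126.125.0.0 - 126.125.255.255) -> R9
  126.125.147.0/24 (126.125.147.0 - 126.125.147.255) -> R14
More-specific entries that do NOT match:
  126.125.147.16/28 (126.125.147.16 - 126.125.147.31) does not contain 126.125.147.9
  126.125.19.0/25 (126.125.19.0 - 126.125.19.127) does not contain 126.125.147.9
Longest matching prefix is /24 -> next hop R14.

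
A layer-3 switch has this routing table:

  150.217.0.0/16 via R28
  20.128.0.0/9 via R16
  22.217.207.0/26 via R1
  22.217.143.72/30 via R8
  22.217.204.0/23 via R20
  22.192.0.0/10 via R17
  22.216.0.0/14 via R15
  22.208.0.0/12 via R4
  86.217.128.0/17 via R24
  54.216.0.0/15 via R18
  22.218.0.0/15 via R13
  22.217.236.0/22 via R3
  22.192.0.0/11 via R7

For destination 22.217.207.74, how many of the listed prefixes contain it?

4

Prefixes containing 22.217.207.74:
  22.192.0.0/10 (22.192.0.0 - 22.255.255.255)
  22.192.0.0/11 (22.192.0.0 - 22.223.255.255)
  22.208.0.0/12 (22.208.0.0 - 22.223.255.255)
  22.216.0.0/14 (22.216.0.0 - 22.219.255.255)
Total matching entries: 4.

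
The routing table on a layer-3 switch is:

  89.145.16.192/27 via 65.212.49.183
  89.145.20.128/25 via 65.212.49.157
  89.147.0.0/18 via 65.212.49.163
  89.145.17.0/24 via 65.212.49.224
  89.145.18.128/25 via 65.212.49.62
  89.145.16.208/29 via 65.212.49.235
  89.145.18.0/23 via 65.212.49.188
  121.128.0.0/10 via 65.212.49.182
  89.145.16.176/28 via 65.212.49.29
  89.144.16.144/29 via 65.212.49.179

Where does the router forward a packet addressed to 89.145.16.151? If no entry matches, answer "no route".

no route

No entry's prefix contains 89.145.16.151; there is no default route.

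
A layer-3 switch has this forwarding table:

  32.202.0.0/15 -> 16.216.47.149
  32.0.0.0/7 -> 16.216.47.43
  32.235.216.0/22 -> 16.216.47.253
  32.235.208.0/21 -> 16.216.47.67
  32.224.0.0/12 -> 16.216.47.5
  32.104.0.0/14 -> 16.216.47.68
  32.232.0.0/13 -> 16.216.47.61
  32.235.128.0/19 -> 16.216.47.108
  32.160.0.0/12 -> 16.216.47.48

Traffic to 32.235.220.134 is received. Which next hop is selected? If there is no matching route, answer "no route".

Routes whose prefix contains 32.235.220.134:
  32.0.0.0/7 (32.0.0.0 - 33.255.255.255) -> 16.216.47.43
  32.224.0.0/12 (32.224.0.0 - 32.239.255.255) -> 16.216.47.5
  32.232.0.0/13 (32.232.0.0 - 32.239.255.255) -> 16.216.47.61
More-specific entries that do NOT match:
  32.235.216.0/22 (32.235.216.0 - 32.235.219.255) does not contain 32.235.220.134
  32.235.208.0/21 (32.235.208.0 - 32.235.215.255) does not contain 32.235.220.134
  32.235.128.0/19 (32.235.128.0 - 32.235.159.255) does not contain 32.235.220.134
  32.202.0.0/15 (32.202.0.0 - 32.203.255.255) does not contain 32.235.220.134
  32.104.0.0/14 (32.104.0.0 - 32.107.255.255) does not contain 32.235.220.134
Longest matching prefix is /13 -> next hop 16.216.47.61.

16.216.47.61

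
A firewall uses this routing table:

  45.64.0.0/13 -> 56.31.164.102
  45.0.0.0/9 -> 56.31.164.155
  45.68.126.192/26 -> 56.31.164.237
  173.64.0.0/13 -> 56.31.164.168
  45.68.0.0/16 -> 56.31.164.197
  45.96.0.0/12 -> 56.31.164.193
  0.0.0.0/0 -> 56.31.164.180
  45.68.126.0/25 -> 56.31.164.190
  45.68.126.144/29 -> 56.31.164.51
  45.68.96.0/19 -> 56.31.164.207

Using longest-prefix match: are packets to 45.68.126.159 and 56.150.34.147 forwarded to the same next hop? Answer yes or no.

no

45.68.126.159: longest match 45.68.96.0/19 -> 56.31.164.207
56.150.34.147: longest match 0.0.0.0/0 -> 56.31.164.180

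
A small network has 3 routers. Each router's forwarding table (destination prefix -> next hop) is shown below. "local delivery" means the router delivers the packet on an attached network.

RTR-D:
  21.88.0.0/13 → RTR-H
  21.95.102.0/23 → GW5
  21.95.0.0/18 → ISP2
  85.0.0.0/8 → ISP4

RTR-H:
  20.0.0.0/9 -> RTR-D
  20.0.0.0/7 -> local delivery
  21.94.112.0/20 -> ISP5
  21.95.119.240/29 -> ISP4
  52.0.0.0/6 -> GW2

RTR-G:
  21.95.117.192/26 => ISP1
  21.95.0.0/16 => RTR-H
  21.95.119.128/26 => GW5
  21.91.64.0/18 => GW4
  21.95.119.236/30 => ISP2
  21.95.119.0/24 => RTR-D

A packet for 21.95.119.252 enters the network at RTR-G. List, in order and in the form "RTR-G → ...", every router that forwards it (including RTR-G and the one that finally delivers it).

RTR-G → RTR-D → RTR-H

At RTR-G: longest match for 21.95.119.252 is 21.95.119.0/24 -> RTR-D
At RTR-D: longest match for 21.95.119.252 is 21.88.0.0/13 -> RTR-H
At RTR-H: longest match for 21.95.119.252 is 20.0.0.0/7 -> local delivery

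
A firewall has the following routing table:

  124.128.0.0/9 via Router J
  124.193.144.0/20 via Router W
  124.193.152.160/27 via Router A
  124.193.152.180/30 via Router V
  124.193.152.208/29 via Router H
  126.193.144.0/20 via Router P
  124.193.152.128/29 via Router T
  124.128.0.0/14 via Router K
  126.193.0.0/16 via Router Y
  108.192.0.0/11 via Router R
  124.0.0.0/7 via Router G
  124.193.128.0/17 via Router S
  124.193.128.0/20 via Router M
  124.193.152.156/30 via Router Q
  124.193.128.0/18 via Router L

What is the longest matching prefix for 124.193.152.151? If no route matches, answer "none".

124.193.144.0/20

Entries matching 124.193.152.151:
  124.0.0.0/7 (124.0.0.0 - 125.255.255.255)
  124.128.0.0/9 (124.128.0.0 - 124.255.255.255)
  124.193.128.0/17 (124.193.128.0 - 124.193.255.255)
  124.193.128.0/18 (124.193.128.0 - 124.193.191.255)
  124.193.144.0/20 (124.193.144.0 - 124.193.159.255)
Most specific is 124.193.144.0/20.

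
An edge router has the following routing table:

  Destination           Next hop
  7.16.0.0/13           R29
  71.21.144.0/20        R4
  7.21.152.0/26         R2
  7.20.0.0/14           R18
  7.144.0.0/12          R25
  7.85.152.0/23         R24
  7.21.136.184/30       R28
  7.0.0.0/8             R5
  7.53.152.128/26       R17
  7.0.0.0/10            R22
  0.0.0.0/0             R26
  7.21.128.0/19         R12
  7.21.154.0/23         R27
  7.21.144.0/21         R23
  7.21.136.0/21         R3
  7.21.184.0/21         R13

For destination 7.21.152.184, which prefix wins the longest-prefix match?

Entries matching 7.21.152.184:
  0.0.0.0/0 (default, matches everything)
  7.0.0.0/8 (7.0.0.0 - 7.255.255.255)
  7.0.0.0/10 (7.0.0.0 - 7.63.255.255)
  7.16.0.0/13 (7.16.0.0 - 7.23.255.255)
  7.20.0.0/14 (7.20.0.0 - 7.23.255.255)
  7.21.128.0/19 (7.21.128.0 - 7.21.159.255)
Most specific is 7.21.128.0/19.

7.21.128.0/19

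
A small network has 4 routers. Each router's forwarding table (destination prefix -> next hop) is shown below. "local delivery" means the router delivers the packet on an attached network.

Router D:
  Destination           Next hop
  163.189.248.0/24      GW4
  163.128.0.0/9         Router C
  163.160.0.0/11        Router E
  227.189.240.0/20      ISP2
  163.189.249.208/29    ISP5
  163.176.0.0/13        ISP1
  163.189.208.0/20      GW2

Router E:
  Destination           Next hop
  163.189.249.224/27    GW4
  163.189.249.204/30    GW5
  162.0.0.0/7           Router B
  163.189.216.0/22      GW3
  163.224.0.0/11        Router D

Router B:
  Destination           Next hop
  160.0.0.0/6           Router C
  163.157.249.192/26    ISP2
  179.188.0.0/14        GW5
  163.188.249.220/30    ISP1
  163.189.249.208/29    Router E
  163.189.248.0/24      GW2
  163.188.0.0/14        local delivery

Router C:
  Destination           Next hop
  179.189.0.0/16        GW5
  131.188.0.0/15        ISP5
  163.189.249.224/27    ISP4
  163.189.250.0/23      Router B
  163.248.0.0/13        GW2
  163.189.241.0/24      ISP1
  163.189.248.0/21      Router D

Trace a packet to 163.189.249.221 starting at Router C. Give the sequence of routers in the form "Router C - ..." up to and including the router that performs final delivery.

Router C - Router D - Router E - Router B

At Router C: longest match for 163.189.249.221 is 163.189.248.0/21 -> Router D
At Router D: longest match for 163.189.249.221 is 163.160.0.0/11 -> Router E
At Router E: longest match for 163.189.249.221 is 162.0.0.0/7 -> Router B
At Router B: longest match for 163.189.249.221 is 163.188.0.0/14 -> local delivery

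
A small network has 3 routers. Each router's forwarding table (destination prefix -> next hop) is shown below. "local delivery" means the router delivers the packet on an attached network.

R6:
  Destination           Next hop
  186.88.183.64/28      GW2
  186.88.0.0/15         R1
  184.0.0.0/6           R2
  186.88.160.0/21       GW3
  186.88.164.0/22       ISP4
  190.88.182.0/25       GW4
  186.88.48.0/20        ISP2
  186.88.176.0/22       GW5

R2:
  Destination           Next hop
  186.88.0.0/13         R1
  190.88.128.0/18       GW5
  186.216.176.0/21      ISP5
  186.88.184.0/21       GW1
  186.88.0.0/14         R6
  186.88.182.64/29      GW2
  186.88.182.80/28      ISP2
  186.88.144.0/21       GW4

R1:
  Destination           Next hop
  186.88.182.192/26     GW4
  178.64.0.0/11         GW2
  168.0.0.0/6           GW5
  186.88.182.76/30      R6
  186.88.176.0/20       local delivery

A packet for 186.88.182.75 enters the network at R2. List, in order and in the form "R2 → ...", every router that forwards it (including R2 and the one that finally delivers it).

At R2: longest match for 186.88.182.75 is 186.88.0.0/14 -> R6
At R6: longest match for 186.88.182.75 is 186.88.0.0/15 -> R1
At R1: longest match for 186.88.182.75 is 186.88.176.0/20 -> local delivery

R2 → R6 → R1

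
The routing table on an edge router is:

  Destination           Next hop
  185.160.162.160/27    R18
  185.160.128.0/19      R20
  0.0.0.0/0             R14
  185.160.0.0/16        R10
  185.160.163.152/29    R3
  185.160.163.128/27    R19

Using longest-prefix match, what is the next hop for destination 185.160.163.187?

Routes whose prefix contains 185.160.163.187:
  0.0.0.0/0 (default, matches everything) -> R14
  185.160.0.0/16 (185.160.0.0 - 185.160.255.255) -> R10
More-specific entries that do NOT match:
  185.160.163.152/29 (185.160.163.152 - 185.160.163.159) does not contain 185.160.163.187
  185.160.162.160/27 (185.160.162.160 - 185.160.162.191) does not contain 185.160.163.187
  185.160.163.128/27 (185.160.163.128 - 185.160.163.159) does not contain 185.160.163.187
  185.160.128.0/19 (185.160.128.0 - 185.160.159.255) does not contain 185.160.163.187
Longest matching prefix is /16 -> next hop R10.

R10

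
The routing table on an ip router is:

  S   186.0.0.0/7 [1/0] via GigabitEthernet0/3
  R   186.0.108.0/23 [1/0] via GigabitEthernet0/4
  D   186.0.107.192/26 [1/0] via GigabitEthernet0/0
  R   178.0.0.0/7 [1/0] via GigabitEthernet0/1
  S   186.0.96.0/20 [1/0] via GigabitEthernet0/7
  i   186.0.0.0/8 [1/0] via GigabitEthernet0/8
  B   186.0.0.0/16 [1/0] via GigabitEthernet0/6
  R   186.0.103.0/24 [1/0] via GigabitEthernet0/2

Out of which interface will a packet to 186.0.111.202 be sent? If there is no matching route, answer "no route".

GigabitEthernet0/7

Routes whose prefix contains 186.0.111.202:
  186.0.0.0/7 (186.0.0.0 - 187.255.255.255) -> GigabitEthernet0/3
  186.0.0.0/8 (186.0.0.0 - 186.255.255.255) -> GigabitEthernet0/8
  186.0.0.0/16 (186.0.0.0 - 186.0.255.255) -> GigabitEthernet0/6
  186.0.96.0/20 (186.0.96.0 - 186.0.111.255) -> GigabitEthernet0/7
More-specific entries that do NOT match:
  186.0.107.192/26 (186.0.107.192 - 186.0.107.255) does not contain 186.0.111.202
  186.0.103.0/24 (186.0.103.0 - 186.0.103.255) does not contain 186.0.111.202
  186.0.108.0/23 (186.0.108.0 - 186.0.109.255) does not contain 186.0.111.202
Longest matching prefix is /20 -> interface GigabitEthernet0/7.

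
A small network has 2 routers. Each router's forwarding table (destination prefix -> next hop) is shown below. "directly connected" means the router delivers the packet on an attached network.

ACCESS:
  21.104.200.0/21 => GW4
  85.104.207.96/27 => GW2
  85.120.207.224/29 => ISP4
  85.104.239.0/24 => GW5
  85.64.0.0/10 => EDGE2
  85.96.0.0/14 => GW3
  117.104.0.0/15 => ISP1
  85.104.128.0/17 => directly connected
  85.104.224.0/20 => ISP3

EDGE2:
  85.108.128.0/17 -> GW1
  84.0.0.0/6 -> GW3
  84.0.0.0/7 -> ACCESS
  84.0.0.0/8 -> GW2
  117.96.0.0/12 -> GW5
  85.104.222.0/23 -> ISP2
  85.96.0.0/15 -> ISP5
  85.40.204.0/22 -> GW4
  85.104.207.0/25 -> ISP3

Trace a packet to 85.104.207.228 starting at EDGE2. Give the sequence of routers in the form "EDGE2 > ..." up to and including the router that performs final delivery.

EDGE2 > ACCESS

At EDGE2: longest match for 85.104.207.228 is 84.0.0.0/7 -> ACCESS
At ACCESS: longest match for 85.104.207.228 is 85.104.128.0/17 -> directly connected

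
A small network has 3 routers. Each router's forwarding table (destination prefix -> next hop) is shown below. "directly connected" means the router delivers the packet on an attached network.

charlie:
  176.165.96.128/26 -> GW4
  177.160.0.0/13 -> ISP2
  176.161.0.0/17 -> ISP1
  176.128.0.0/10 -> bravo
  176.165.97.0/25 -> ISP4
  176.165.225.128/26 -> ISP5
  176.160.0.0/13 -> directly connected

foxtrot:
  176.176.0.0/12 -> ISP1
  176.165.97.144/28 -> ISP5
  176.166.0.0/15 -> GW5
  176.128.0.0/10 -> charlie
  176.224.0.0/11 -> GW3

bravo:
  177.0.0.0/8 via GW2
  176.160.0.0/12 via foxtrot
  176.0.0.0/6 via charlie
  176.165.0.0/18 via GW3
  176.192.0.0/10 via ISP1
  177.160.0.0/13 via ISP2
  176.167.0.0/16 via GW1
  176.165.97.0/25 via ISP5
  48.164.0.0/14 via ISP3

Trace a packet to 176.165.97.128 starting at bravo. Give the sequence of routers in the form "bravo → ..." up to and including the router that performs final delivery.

At bravo: longest match for 176.165.97.128 is 176.160.0.0/12 -> foxtrot
At foxtrot: longest match for 176.165.97.128 is 176.128.0.0/10 -> charlie
At charlie: longest match for 176.165.97.128 is 176.160.0.0/13 -> directly connected

bravo → foxtrot → charlie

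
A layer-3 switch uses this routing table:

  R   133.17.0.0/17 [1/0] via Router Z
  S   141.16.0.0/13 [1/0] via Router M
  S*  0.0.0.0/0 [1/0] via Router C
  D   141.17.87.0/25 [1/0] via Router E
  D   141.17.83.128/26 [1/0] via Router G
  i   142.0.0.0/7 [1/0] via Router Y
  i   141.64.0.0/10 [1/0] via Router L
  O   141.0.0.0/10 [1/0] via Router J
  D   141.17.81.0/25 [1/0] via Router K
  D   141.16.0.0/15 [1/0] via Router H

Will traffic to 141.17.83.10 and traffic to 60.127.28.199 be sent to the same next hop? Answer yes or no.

141.17.83.10: longest match 141.16.0.0/15 -> Router H
60.127.28.199: longest match 0.0.0.0/0 -> Router C

no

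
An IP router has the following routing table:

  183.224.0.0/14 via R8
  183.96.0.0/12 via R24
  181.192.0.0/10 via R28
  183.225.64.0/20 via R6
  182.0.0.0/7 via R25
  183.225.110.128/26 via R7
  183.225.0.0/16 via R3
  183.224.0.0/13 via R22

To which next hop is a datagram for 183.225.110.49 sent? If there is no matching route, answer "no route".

R3

Routes whose prefix contains 183.225.110.49:
  182.0.0.0/7 (182.0.0.0 - 183.255.255.255) -> R25
  183.224.0.0/13 (183.224.0.0 - 183.231.255.255) -> R22
  183.224.0.0/14 (183.224.0.0 - 183.227.255.255) -> R8
  183.225.0.0/16 (183.225.0.0 - 183.225.255.255) -> R3
More-specific entries that do NOT match:
  183.225.110.128/26 (183.225.110.128 - 183.225.110.191) does not contain 183.225.110.49
  183.225.64.0/20 (183.225.64.0 - 183.225.79.255) does not contain 183.225.110.49
Longest matching prefix is /16 -> next hop R3.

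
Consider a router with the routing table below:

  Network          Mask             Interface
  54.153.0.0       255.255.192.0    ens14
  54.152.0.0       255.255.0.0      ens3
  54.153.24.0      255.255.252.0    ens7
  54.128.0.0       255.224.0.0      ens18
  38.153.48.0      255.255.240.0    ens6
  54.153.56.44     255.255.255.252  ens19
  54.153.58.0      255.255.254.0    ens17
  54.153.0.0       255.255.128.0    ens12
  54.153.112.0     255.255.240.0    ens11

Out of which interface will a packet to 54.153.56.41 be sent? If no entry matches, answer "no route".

ens14

Routes whose prefix contains 54.153.56.41:
  54.128.0.0/11 (54.128.0.0 - 54.159.255.255) -> ens18
  54.153.0.0/17 (54.153.0.0 - 54.153.127.255) -> ens12
  54.153.0.0/18 (54.153.0.0 - 54.153.63.255) -> ens14
More-specific entries that do NOT match:
  54.153.56.44/30 (54.153.56.44 - 54.153.56.47) does not contain 54.153.56.41
  54.153.58.0/23 (54.153.58.0 - 54.153.59.255) does not contain 54.153.56.41
  54.153.24.0/22 (54.153.24.0 - 54.153.27.255) does not contain 54.153.56.41
  38.153.48.0/20 (38.153.48.0 - 38.153.63.255) does not contain 54.153.56.41
  54.153.112.0/20 (54.153.112.0 - 54.153.127.255) does not contain 54.153.56.41
Longest matching prefix is /18 -> interface ens14.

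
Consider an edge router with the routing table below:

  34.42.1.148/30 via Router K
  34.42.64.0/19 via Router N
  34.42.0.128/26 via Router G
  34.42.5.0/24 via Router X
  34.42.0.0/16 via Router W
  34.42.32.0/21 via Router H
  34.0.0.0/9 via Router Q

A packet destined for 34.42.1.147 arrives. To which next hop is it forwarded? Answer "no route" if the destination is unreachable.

Router W

Routes whose prefix contains 34.42.1.147:
  34.0.0.0/9 (34.0.0.0 - 34.127.255.255) -> Router Q
  34.42.0.0/16 (34.42.0.0 - 34.42.255.255) -> Router W
More-specific entries that do NOT match:
  34.42.1.148/30 (34.42.1.148 - 34.42.1.151) does not contain 34.42.1.147
  34.42.0.128/26 (34.42.0.128 - 34.42.0.191) does not contain 34.42.1.147
  34.42.5.0/24 (34.42.5.0 - 34.42.5.255) does not contain 34.42.1.147
  34.42.32.0/21 (34.42.32.0 - 34.42.39.255) does not contain 34.42.1.147
  34.42.64.0/19 (34.42.64.0 - 34.42.95.255) does not contain 34.42.1.147
Longest matching prefix is /16 -> next hop Router W.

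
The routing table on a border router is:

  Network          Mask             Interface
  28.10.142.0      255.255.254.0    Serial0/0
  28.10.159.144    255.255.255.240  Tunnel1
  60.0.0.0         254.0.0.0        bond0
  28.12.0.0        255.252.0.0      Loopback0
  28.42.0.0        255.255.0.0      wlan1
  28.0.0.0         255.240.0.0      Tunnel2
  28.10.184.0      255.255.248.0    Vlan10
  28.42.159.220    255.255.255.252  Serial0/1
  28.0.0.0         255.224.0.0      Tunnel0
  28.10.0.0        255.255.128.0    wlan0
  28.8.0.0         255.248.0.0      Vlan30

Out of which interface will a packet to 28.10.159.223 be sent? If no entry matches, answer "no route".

Vlan30

Routes whose prefix contains 28.10.159.223:
  28.0.0.0/11 (28.0.0.0 - 28.31.255.255) -> Tunnel0
  28.0.0.0/12 (28.0.0.0 - 28.15.255.255) -> Tunnel2
  28.8.0.0/13 (28.8.0.0 - 28.15.255.255) -> Vlan30
More-specific entries that do NOT match:
  28.42.159.220/30 (28.42.159.220 - 28.42.159.223) does not contain 28.10.159.223
  28.10.159.144/28 (28.10.159.144 - 28.10.159.159) does not contain 28.10.159.223
  28.10.142.0/23 (28.10.142.0 - 28.10.143.255) does not contain 28.10.159.223
  28.10.184.0/21 (28.10.184.0 - 28.10.191.255) does not contain 28.10.159.223
  28.10.0.0/17 (28.10.0.0 - 28.10.127.255) does not contain 28.10.159.223
  28.42.0.0/16 (28.42.0.0 - 28.42.255.255) does not contain 28.10.159.223
  28.12.0.0/14 (28.12.0.0 - 28.15.255.255) does not contain 28.10.159.223
Longest matching prefix is /13 -> interface Vlan30.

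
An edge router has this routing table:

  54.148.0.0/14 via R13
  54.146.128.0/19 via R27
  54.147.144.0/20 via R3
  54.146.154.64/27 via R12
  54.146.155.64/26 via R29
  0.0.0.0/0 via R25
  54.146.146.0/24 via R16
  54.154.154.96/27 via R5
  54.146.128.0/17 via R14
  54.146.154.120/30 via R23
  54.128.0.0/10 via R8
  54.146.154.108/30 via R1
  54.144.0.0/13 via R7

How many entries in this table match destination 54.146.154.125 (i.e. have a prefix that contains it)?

Prefixes containing 54.146.154.125:
  0.0.0.0/0 (default, matches everything)
  54.128.0.0/10 (54.128.0.0 - 54.191.255.255)
  54.144.0.0/13 (54.144.0.0 - 54.151.255.255)
  54.146.128.0/17 (54.146.128.0 - 54.146.255.255)
  54.146.128.0/19 (54.146.128.0 - 54.146.159.255)
Total matching entries: 5.

5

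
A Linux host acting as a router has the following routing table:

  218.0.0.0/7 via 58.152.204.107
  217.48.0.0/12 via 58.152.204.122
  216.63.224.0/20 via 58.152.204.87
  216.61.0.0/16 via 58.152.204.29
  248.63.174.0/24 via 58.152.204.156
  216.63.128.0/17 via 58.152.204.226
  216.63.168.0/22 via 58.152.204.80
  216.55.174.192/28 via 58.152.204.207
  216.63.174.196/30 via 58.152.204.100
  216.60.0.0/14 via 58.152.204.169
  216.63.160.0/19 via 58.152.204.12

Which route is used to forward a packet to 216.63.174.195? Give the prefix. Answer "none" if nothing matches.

216.63.160.0/19

Entries matching 216.63.174.195:
  216.60.0.0/14 (216.60.0.0 - 216.63.255.255)
  216.63.128.0/17 (216.63.128.0 - 216.63.255.255)
  216.63.160.0/19 (216.63.160.0 - 216.63.191.255)
Most specific is 216.63.160.0/19.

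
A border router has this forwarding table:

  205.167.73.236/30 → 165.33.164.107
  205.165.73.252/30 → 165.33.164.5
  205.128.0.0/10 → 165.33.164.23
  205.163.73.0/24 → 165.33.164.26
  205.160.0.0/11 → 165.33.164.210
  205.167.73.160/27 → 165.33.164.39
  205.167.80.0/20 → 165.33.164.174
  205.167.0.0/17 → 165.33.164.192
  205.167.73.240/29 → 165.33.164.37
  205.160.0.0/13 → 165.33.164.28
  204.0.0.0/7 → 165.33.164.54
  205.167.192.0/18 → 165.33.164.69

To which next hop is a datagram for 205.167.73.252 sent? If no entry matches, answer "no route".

165.33.164.192

Routes whose prefix contains 205.167.73.252:
  204.0.0.0/7 (204.0.0.0 - 205.255.255.255) -> 165.33.164.54
  205.128.0.0/10 (205.128.0.0 - 205.191.255.255) -> 165.33.164.23
  205.160.0.0/11 (205.160.0.0 - 205.191.255.255) -> 165.33.164.210
  205.160.0.0/13 (205.160.0.0 - 205.167.255.255) -> 165.33.164.28
  205.167.0.0/17 (205.167.0.0 - 205.167.127.255) -> 165.33.164.192
More-specific entries that do NOT match:
  205.167.73.236/30 (205.167.73.236 - 205.167.73.239) does not contain 205.167.73.252
  205.165.73.252/30 (205.165.73.252 - 205.165.73.255) does not contain 205.167.73.252
  205.167.73.240/29 (205.167.73.240 - 205.167.73.247) does not contain 205.167.73.252
  205.167.73.160/27 (205.167.73.160 - 205.167.73.191) does not contain 205.167.73.252
  205.163.73.0/24 (205.163.73.0 - 205.163.73.255) does not contain 205.167.73.252
  205.167.80.0/20 (205.167.80.0 - 205.167.95.255) does not contain 205.167.73.252
  205.167.192.0/18 (205.167.192.0 - 205.167.255.255) does not contain 205.167.73.252
Longest matching prefix is /17 -> next hop 165.33.164.192.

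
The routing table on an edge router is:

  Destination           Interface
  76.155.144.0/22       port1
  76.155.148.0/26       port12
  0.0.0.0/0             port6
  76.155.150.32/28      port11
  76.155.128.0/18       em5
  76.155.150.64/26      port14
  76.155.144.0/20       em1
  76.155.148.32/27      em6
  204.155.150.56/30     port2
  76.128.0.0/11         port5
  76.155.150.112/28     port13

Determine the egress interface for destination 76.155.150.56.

em1

Routes whose prefix contains 76.155.150.56:
  0.0.0.0/0 (default, matches everything) -> port6
  76.128.0.0/11 (76.128.0.0 - 76.159.255.255) -> port5
  76.155.128.0/18 (76.155.128.0 - 76.155.191.255) -> em5
  76.155.144.0/20 (76.155.144.0 - 76.155.159.255) -> em1
More-specific entries that do NOT match:
  204.155.150.56/30 (204.155.150.56 - 204.155.150.59) does not contain 76.155.150.56
  76.155.150.32/28 (76.155.150.32 - 76.155.150.47) does not contain 76.155.150.56
  76.155.150.112/28 (76.155.150.112 - 76.155.150.127) does not contain 76.155.150.56
  76.155.148.32/27 (76.155.148.32 - 76.155.148.63) does not contain 76.155.150.56
  76.155.148.0/26 (76.155.148.0 - 76.155.148.63) does not contain 76.155.150.56
  76.155.150.64/26 (76.155.150.64 - 76.155.150.127) does not contain 76.155.150.56
  76.155.144.0/22 (76.155.144.0 - 76.155.147.255) does not contain 76.155.150.56
Longest matching prefix is /20 -> interface em1.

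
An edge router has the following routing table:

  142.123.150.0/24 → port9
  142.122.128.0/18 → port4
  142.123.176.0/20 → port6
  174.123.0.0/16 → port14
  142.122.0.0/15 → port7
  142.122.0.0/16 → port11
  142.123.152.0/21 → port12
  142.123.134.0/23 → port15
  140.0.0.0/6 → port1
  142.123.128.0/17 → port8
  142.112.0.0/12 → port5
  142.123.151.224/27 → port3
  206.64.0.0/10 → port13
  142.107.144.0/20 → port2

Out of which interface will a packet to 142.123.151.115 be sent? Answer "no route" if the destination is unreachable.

Routes whose prefix contains 142.123.151.115:
  140.0.0.0/6 (140.0.0.0 - 143.255.255.255) -> port1
  142.112.0.0/12 (142.112.0.0 - 142.127.255.255) -> port5
  142.122.0.0/15 (142.122.0.0 - 142.123.255.255) -> port7
  142.123.128.0/17 (142.123.128.0 - 142.123.255.255) -> port8
More-specific entries that do NOT match:
  142.123.151.224/27 (142.123.151.224 - 142.123.151.255) does not contain 142.123.151.115
  142.123.150.0/24 (142.123.150.0 - 142.123.150.255) does not contain 142.123.151.115
  142.123.134.0/23 (142.123.134.0 - 142.123.135.255) does not contain 142.123.151.115
  142.123.152.0/21 (142.123.152.0 - 142.123.159.255) does not contain 142.123.151.115
  142.123.176.0/20 (142.123.176.0 - 142.123.191.255) does not contain 142.123.151.115
  142.107.144.0/20 (142.107.144.0 - 142.107.159.255) does not contain 142.123.151.115
  142.122.128.0/18 (142.122.128.0 - 142.122.191.255) does not contain 142.123.151.115
Longest matching prefix is /17 -> interface port8.

port8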